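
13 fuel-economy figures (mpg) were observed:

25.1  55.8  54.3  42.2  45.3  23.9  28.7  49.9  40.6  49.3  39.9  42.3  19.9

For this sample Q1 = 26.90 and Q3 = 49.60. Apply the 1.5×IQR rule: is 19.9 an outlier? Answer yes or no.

no

IQR = Q3 − Q1 = 49.60 − 26.90 = 22.70.
Lower fence = Q1 − 1.5·IQR = 26.90 − 34.05 = -7.15.
Upper fence = Q3 + 1.5·IQR = 49.60 + 34.05 = 83.65.
19.9 lies within [-7.15, 83.65].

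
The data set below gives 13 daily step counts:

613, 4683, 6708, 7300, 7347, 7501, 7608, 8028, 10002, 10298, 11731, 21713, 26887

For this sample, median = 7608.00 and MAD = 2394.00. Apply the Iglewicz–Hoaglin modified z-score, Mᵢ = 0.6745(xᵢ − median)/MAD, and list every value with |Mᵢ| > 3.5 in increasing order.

21713, 26887

|Mᵢ| > 3.5 ⇔ |xᵢ − 7608.00| > 3.5·2394.00/0.6745 = 12422.54.
So outliers lie outside [-4814.54, 20030.54].
21713: M = 3.97 → outlier.
26887: M = 5.43 → outlier.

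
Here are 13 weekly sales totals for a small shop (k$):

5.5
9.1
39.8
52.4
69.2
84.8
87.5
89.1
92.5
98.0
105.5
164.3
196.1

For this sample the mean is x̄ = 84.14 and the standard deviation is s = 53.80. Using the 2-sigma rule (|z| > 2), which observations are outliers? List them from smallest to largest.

196.1

Cutoffs at x̄ ± 2s: 84.14 ± 2·53.80 = [-23.46, 191.74].
196.1: z = 2.08, |z| > 2 → outlier.
Every other value lies within [-23.46, 191.74].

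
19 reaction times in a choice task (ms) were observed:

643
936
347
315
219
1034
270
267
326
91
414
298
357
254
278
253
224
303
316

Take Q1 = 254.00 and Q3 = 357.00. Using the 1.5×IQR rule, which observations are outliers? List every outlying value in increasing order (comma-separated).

IQR = Q3 − Q1 = 357.00 − 254.00 = 103.00.
Lower fence = Q1 − 1.5·IQR = 254.00 − 154.50 = 99.50.
Upper fence = Q3 + 1.5·IQR = 357.00 + 154.50 = 511.50.
91 < 99.50 → outlier.
643 > 511.50 → outlier.
936 > 511.50 → outlier.
1034 > 511.50 → outlier.
All remaining values lie within [99.50, 511.50].

91, 643, 936, 1034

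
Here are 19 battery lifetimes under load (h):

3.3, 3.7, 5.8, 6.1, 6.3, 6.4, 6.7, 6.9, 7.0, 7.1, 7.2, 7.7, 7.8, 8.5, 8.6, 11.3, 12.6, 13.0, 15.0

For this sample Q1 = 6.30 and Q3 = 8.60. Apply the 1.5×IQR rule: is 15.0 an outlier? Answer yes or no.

IQR = Q3 − Q1 = 8.60 − 6.30 = 2.30.
Lower fence = Q1 − 1.5·IQR = 6.30 − 3.45 = 2.85.
Upper fence = Q3 + 1.5·IQR = 8.60 + 3.45 = 12.05.
15.0 lies above the upper fence.

yes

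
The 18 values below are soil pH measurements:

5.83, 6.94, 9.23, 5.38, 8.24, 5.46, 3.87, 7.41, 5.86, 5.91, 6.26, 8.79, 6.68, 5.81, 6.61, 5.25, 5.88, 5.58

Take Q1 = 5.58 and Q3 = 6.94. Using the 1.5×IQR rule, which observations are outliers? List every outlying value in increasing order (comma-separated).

9.23

IQR = Q3 − Q1 = 6.94 − 5.58 = 1.36.
Lower fence = Q1 − 1.5·IQR = 5.58 − 2.04 = 3.54.
Upper fence = Q3 + 1.5·IQR = 6.94 + 2.04 = 8.98.
9.23 > 8.98 → outlier.
All remaining values lie within [3.54, 8.98].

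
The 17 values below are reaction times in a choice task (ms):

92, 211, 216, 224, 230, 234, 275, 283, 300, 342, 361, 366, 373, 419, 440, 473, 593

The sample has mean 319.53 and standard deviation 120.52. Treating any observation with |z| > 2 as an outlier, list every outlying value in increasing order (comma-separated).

593

Cutoffs at x̄ ± 2s: 319.53 ± 2·120.52 = [78.49, 560.57].
593: z = 2.27, |z| > 2 → outlier.
Every other value lies within [78.49, 560.57].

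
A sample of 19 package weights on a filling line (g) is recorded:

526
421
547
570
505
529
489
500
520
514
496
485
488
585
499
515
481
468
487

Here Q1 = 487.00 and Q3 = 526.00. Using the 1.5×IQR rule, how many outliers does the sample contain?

IQR = 39.00; fences at 487.00 − 58.50 = 428.50 and 526.00 + 58.50 = 584.50.
Outside the cutoffs: 421, 585.

2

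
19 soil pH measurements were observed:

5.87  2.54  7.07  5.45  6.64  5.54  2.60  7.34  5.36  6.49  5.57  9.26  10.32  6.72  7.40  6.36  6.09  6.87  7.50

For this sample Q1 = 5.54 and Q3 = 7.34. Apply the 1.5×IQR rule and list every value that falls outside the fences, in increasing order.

IQR = Q3 − Q1 = 7.34 − 5.54 = 1.80.
Lower fence = Q1 − 1.5·IQR = 5.54 − 2.70 = 2.84.
Upper fence = Q3 + 1.5·IQR = 7.34 + 2.70 = 10.04.
2.54 < 2.84 → outlier.
2.60 < 2.84 → outlier.
10.32 > 10.04 → outlier.
All remaining values lie within [2.84, 10.04].

2.54, 2.60, 10.32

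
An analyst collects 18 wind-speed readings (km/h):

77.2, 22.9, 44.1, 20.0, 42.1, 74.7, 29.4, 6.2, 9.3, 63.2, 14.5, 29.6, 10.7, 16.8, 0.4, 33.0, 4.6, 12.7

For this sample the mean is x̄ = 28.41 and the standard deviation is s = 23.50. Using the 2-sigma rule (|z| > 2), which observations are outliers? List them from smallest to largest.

Cutoffs at x̄ ± 2s: 28.41 ± 2·23.50 = [-18.59, 75.41].
77.2: z = 2.08, |z| > 2 → outlier.
Every other value lies within [-18.59, 75.41].

77.2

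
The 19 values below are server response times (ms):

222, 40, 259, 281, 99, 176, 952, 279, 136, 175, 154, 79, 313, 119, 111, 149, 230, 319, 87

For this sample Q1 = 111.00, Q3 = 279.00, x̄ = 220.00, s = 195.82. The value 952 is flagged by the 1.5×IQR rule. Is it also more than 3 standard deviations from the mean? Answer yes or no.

yes

z = (952 − 220.00) / 195.82 = 3.74.
|z| = 3.74 > 3.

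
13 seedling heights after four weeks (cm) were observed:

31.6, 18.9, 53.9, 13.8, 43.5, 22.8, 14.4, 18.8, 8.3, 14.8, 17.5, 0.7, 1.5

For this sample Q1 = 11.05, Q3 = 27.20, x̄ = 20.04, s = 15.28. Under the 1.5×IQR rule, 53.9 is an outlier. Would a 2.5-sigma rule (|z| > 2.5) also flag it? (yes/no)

no

z = (53.9 − 20.04) / 15.28 = 2.22.
|z| = 2.22 ≤ 2.5.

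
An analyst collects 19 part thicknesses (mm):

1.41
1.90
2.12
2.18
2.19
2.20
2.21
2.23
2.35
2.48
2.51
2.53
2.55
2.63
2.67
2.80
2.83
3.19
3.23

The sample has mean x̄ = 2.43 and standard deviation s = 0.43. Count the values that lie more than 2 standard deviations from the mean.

Cutoffs: x̄ ± 2s = [1.57, 3.29].
Outside the cutoffs: 1.41.

1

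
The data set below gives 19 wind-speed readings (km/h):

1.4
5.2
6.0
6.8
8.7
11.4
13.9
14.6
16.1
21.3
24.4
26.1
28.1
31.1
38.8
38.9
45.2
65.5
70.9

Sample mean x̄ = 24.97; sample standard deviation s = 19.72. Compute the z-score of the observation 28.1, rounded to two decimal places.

0.16

z = (28.1 − 24.97) / 19.72 = 0.16.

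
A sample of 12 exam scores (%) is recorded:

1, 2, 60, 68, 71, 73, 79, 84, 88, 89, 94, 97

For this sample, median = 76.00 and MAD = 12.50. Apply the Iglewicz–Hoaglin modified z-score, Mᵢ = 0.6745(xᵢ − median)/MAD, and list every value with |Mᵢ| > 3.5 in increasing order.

|Mᵢ| > 3.5 ⇔ |xᵢ − 76.00| > 3.5·12.50/0.6745 = 64.86.
So outliers lie outside [11.14, 140.86].
1: M = -4.05 → outlier.
2: M = -3.99 → outlier.

1, 2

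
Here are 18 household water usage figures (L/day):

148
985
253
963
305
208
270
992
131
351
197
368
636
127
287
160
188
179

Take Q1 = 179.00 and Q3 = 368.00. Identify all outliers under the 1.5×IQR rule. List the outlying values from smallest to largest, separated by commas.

963, 985, 992

IQR = Q3 − Q1 = 368.00 − 179.00 = 189.00.
Lower fence = Q1 − 1.5·IQR = 179.00 − 283.50 = -104.50.
Upper fence = Q3 + 1.5·IQR = 368.00 + 283.50 = 651.50.
963 > 651.50 → outlier.
985 > 651.50 → outlier.
992 > 651.50 → outlier.
All remaining values lie within [-104.50, 651.50].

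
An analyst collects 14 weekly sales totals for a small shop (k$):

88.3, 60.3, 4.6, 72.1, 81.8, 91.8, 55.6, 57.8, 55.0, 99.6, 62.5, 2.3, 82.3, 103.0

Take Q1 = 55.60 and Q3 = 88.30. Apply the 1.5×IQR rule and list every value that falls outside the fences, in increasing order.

IQR = Q3 − Q1 = 88.30 − 55.60 = 32.70.
Lower fence = Q1 − 1.5·IQR = 55.60 − 49.05 = 6.55.
Upper fence = Q3 + 1.5·IQR = 88.30 + 49.05 = 137.35.
2.3 < 6.55 → outlier.
4.6 < 6.55 → outlier.
All remaining values lie within [6.55, 137.35].

2.3, 4.6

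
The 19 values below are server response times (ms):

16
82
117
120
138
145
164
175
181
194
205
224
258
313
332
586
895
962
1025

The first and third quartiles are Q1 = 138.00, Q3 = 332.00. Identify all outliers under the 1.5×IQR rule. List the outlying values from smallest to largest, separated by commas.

895, 962, 1025

IQR = Q3 − Q1 = 332.00 − 138.00 = 194.00.
Lower fence = Q1 − 1.5·IQR = 138.00 − 291.00 = -153.00.
Upper fence = Q3 + 1.5·IQR = 332.00 + 291.00 = 623.00.
895 > 623.00 → outlier.
962 > 623.00 → outlier.
1025 > 623.00 → outlier.
All remaining values lie within [-153.00, 623.00].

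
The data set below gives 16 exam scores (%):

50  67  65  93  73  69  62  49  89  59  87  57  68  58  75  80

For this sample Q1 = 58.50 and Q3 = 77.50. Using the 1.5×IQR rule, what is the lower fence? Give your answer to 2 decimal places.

30.00

IQR = Q3 − Q1 = 77.50 − 58.50 = 19.00.
Lower fence = Q1 − 1.5·IQR = 58.50 − 28.50 = 30.00.
Upper fence = Q3 + 1.5·IQR = 77.50 + 28.50 = 106.00.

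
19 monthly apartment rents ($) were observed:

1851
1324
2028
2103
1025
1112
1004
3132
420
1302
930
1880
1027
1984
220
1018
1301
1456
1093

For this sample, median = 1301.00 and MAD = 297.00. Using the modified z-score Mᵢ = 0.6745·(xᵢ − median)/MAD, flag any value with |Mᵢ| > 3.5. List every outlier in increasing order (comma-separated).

3132

|Mᵢ| > 3.5 ⇔ |xᵢ − 1301.00| > 3.5·297.00/0.6745 = 1541.14.
So outliers lie outside [-240.14, 2842.14].
3132: M = 4.16 → outlier.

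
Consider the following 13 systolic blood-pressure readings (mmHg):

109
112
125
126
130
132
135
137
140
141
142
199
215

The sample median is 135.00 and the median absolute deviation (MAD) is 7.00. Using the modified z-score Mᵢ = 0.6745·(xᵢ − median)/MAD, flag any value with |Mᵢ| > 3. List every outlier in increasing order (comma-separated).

199, 215

|Mᵢ| > 3 ⇔ |xᵢ − 135.00| > 3·7.00/0.6745 = 31.13.
So outliers lie outside [103.87, 166.13].
199: M = 6.17 → outlier.
215: M = 7.71 → outlier.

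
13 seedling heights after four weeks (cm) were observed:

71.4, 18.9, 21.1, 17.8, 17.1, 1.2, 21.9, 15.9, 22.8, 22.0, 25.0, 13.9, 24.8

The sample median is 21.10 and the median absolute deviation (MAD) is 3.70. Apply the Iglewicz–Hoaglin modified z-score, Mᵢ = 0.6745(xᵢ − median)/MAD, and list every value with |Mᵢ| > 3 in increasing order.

|Mᵢ| > 3 ⇔ |xᵢ − 21.10| > 3·3.70/0.6745 = 16.46.
So outliers lie outside [4.64, 37.56].
1.2: M = -3.63 → outlier.
71.4: M = 9.17 → outlier.

1.2, 71.4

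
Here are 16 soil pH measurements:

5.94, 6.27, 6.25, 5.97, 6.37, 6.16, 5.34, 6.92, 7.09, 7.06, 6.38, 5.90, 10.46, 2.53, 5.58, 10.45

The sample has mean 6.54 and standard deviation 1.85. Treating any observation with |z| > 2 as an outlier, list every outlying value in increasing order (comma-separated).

Cutoffs at x̄ ± 2s: 6.54 ± 2·1.85 = [2.84, 10.24].
2.53: z = -2.17, |z| > 2 → outlier.
10.45: z = 2.11, |z| > 2 → outlier.
10.46: z = 2.12, |z| > 2 → outlier.
Every other value lies within [2.84, 10.24].

2.53, 10.45, 10.46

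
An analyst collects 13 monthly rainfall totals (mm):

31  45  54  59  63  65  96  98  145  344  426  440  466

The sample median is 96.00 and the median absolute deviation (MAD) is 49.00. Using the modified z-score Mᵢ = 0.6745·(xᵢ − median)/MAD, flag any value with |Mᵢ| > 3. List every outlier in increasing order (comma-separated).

344, 426, 440, 466

|Mᵢ| > 3 ⇔ |xᵢ − 96.00| > 3·49.00/0.6745 = 217.94.
So outliers lie outside [-121.94, 313.94].
344: M = 3.41 → outlier.
426: M = 4.54 → outlier.
440: M = 4.74 → outlier.
466: M = 5.09 → outlier.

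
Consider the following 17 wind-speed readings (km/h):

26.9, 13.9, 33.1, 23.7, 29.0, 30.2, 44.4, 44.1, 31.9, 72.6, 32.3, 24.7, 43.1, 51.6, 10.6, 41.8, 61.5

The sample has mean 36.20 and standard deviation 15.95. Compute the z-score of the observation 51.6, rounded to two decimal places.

0.97

z = (51.6 − 36.20) / 15.95 = 0.97.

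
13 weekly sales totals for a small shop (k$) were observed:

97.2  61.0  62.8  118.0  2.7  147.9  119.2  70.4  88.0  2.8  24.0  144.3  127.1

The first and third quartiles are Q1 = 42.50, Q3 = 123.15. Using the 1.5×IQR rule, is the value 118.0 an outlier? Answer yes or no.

IQR = Q3 − Q1 = 123.15 − 42.50 = 80.65.
Lower fence = Q1 − 1.5·IQR = 42.50 − 120.975 = -78.475.
Upper fence = Q3 + 1.5·IQR = 123.15 + 120.975 = 244.125.
118.0 lies within [-78.475, 244.125].

no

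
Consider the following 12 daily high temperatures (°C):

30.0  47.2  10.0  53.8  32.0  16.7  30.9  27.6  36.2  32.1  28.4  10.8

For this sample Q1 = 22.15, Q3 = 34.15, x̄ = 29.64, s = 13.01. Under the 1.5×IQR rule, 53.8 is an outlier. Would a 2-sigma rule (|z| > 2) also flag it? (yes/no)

no

z = (53.8 − 29.64) / 13.01 = 1.86.
|z| = 1.86 ≤ 2.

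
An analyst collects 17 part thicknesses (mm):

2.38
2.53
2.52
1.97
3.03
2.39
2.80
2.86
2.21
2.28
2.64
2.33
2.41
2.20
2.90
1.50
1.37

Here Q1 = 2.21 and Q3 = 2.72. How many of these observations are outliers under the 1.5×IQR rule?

IQR = 0.51; fences at 2.21 − 0.765 = 1.445 and 2.72 + 0.765 = 3.485.
Outside the cutoffs: 1.37.

1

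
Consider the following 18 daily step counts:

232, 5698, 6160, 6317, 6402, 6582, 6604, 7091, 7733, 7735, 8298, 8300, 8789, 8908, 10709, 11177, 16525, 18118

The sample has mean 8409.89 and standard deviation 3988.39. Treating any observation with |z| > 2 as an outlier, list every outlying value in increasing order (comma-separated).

Cutoffs at x̄ ± 2s: 8409.89 ± 2·3988.39 = [433.11, 16386.67].
232: z = -2.05, |z| > 2 → outlier.
16525: z = 2.03, |z| > 2 → outlier.
18118: z = 2.43, |z| > 2 → outlier.
Every other value lies within [433.11, 16386.67].

232, 16525, 18118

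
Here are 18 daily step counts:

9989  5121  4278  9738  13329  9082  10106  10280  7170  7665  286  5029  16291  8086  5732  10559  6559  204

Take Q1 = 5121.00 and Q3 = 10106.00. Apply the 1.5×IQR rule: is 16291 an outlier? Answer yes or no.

no

IQR = Q3 − Q1 = 10106.00 − 5121.00 = 4985.00.
Lower fence = Q1 − 1.5·IQR = 5121.00 − 7477.50 = -2356.50.
Upper fence = Q3 + 1.5·IQR = 10106.00 + 7477.50 = 17583.50.
16291 lies within [-2356.50, 17583.50].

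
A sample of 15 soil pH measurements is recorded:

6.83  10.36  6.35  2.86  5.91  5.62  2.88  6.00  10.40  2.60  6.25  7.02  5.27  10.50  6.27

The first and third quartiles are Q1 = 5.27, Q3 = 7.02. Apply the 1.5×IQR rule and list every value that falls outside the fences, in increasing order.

IQR = Q3 − Q1 = 7.02 − 5.27 = 1.75.
Lower fence = Q1 − 1.5·IQR = 5.27 − 2.625 = 2.645.
Upper fence = Q3 + 1.5·IQR = 7.02 + 2.625 = 9.645.
2.60 < 2.645 → outlier.
10.36 > 9.645 → outlier.
10.40 > 9.645 → outlier.
10.50 > 9.645 → outlier.
All remaining values lie within [2.645, 9.645].

2.60, 10.36, 10.40, 10.50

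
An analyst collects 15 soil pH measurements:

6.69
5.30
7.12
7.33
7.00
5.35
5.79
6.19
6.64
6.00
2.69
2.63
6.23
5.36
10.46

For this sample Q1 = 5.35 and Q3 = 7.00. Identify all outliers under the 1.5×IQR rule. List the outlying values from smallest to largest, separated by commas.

IQR = Q3 − Q1 = 7.00 − 5.35 = 1.65.
Lower fence = Q1 − 1.5·IQR = 5.35 − 2.475 = 2.875.
Upper fence = Q3 + 1.5·IQR = 7.00 + 2.475 = 9.475.
2.63 < 2.875 → outlier.
2.69 < 2.875 → outlier.
10.46 > 9.475 → outlier.
All remaining values lie within [2.875, 9.475].

2.63, 2.69, 10.46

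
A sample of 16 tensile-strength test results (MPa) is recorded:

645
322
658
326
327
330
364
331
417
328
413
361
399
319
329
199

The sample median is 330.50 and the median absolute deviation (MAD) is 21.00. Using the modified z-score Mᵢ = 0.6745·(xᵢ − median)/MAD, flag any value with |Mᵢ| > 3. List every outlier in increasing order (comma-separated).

199, 645, 658

|Mᵢ| > 3 ⇔ |xᵢ − 330.50| > 3·21.00/0.6745 = 93.40.
So outliers lie outside [237.10, 423.90].
199: M = -4.22 → outlier.
645: M = 10.10 → outlier.
658: M = 10.52 → outlier.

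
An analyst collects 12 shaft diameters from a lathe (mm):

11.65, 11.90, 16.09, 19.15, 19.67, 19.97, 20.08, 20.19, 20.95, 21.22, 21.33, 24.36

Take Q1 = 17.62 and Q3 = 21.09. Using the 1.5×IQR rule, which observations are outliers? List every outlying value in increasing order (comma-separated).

IQR = Q3 − Q1 = 21.09 − 17.62 = 3.47.
Lower fence = Q1 − 1.5·IQR = 17.62 − 5.205 = 12.415.
Upper fence = Q3 + 1.5·IQR = 21.09 + 5.205 = 26.295.
11.65 < 12.415 → outlier.
11.90 < 12.415 → outlier.
All remaining values lie within [12.415, 26.295].

11.65, 11.90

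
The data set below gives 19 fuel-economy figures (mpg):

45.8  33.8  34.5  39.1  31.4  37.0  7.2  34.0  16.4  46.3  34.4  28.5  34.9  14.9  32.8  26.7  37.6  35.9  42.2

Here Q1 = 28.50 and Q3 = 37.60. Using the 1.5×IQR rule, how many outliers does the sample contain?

1

IQR = 9.10; fences at 28.50 − 13.65 = 14.85 and 37.60 + 13.65 = 51.25.
Outside the cutoffs: 7.2.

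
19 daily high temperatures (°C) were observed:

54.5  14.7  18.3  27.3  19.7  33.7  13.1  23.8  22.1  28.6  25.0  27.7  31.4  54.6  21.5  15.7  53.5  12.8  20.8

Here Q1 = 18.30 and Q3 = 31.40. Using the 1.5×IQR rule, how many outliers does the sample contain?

3

IQR = 13.10; fences at 18.30 − 19.65 = -1.35 and 31.40 + 19.65 = 51.05.
Outside the cutoffs: 53.5, 54.5, 54.6.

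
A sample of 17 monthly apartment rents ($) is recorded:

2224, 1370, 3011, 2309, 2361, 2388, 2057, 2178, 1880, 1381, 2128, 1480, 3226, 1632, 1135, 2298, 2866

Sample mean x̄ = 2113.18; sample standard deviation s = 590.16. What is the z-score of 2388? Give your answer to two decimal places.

0.47

z = (2388 − 2113.18) / 590.16 = 0.47.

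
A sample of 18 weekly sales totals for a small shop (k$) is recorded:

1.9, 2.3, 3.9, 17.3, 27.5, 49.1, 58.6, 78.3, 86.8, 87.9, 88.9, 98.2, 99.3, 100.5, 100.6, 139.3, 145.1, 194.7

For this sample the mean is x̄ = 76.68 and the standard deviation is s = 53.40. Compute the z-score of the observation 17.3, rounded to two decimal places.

z = (17.3 − 76.68) / 53.40 = -1.11.

-1.11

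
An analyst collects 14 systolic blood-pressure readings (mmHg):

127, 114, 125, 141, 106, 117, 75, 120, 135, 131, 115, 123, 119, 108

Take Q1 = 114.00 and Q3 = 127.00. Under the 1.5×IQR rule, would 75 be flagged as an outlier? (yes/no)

IQR = Q3 − Q1 = 127.00 − 114.00 = 13.00.
Lower fence = Q1 − 1.5·IQR = 114.00 − 19.50 = 94.50.
Upper fence = Q3 + 1.5·IQR = 127.00 + 19.50 = 146.50.
75 lies below the lower fence.

yes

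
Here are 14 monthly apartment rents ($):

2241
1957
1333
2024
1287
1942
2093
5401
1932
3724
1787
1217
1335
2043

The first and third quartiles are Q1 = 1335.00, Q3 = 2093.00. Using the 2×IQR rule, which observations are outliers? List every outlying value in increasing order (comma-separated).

3724, 5401

IQR = Q3 − Q1 = 2093.00 − 1335.00 = 758.00.
Lower fence = Q1 − 2·IQR = 1335.00 − 1516.00 = -181.00.
Upper fence = Q3 + 2·IQR = 2093.00 + 1516.00 = 3609.00.
3724 > 3609.00 → outlier.
5401 > 3609.00 → outlier.
All remaining values lie within [-181.00, 3609.00].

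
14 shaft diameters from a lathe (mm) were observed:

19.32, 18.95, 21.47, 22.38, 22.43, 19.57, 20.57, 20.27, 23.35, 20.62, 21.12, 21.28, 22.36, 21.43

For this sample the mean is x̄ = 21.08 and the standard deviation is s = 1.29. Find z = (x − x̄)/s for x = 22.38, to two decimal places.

z = (22.38 − 21.08) / 1.29 = 1.01.

1.01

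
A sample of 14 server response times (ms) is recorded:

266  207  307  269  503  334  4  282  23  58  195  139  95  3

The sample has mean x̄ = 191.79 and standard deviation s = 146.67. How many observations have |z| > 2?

Cutoffs: x̄ ± 2s = [-101.55, 485.13].
Outside the cutoffs: 503.

1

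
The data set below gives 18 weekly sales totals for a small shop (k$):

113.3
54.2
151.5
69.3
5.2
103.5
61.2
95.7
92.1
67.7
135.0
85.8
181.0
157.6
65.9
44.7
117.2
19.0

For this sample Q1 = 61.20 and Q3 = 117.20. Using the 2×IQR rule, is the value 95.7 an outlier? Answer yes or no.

no

IQR = Q3 − Q1 = 117.20 − 61.20 = 56.00.
Lower fence = Q1 − 2·IQR = 61.20 − 112.00 = -50.80.
Upper fence = Q3 + 2·IQR = 117.20 + 112.00 = 229.20.
95.7 lies within [-50.80, 229.20].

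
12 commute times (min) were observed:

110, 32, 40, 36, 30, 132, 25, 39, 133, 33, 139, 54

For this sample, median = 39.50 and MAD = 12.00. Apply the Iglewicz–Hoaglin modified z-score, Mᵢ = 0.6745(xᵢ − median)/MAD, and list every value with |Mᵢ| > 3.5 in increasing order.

110, 132, 133, 139

|Mᵢ| > 3.5 ⇔ |xᵢ − 39.50| > 3.5·12.00/0.6745 = 62.27.
So outliers lie outside [-22.77, 101.77].
110: M = 3.96 → outlier.
132: M = 5.20 → outlier.
133: M = 5.26 → outlier.
139: M = 5.59 → outlier.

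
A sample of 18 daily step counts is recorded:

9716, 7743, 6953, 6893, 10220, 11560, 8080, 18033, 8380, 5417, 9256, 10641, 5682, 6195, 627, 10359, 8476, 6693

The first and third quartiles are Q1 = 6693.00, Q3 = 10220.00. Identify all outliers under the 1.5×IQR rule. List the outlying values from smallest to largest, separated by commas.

IQR = Q3 − Q1 = 10220.00 − 6693.00 = 3527.00.
Lower fence = Q1 − 1.5·IQR = 6693.00 − 5290.50 = 1402.50.
Upper fence = Q3 + 1.5·IQR = 10220.00 + 5290.50 = 15510.50.
627 < 1402.50 → outlier.
18033 > 15510.50 → outlier.
All remaining values lie within [1402.50, 15510.50].

627, 18033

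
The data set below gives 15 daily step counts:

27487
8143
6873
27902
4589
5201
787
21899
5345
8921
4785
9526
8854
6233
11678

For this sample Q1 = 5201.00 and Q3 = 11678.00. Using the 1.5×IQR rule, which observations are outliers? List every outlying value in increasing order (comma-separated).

21899, 27487, 27902

IQR = Q3 − Q1 = 11678.00 − 5201.00 = 6477.00.
Lower fence = Q1 − 1.5·IQR = 5201.00 − 9715.50 = -4514.50.
Upper fence = Q3 + 1.5·IQR = 11678.00 + 9715.50 = 21393.50.
21899 > 21393.50 → outlier.
27487 > 21393.50 → outlier.
27902 > 21393.50 → outlier.
All remaining values lie within [-4514.50, 21393.50].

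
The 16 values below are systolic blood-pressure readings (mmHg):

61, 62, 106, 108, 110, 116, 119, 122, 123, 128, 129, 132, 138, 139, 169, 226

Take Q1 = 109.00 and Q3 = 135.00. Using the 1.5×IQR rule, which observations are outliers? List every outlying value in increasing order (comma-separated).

61, 62, 226

IQR = Q3 − Q1 = 135.00 − 109.00 = 26.00.
Lower fence = Q1 − 1.5·IQR = 109.00 − 39.00 = 70.00.
Upper fence = Q3 + 1.5·IQR = 135.00 + 39.00 = 174.00.
61 < 70.00 → outlier.
62 < 70.00 → outlier.
226 > 174.00 → outlier.
All remaining values lie within [70.00, 174.00].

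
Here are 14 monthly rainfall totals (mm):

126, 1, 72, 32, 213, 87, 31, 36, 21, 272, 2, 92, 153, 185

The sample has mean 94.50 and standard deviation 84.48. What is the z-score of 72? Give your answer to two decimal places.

z = (72 − 94.50) / 84.48 = -0.27.

-0.27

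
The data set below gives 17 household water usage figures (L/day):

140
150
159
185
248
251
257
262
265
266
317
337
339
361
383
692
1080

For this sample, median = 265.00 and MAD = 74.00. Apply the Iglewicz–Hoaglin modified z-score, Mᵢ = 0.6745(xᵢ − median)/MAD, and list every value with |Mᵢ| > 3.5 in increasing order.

|Mᵢ| > 3.5 ⇔ |xᵢ − 265.00| > 3.5·74.00/0.6745 = 383.99.
So outliers lie outside [-118.99, 648.99].
692: M = 3.89 → outlier.
1080: M = 7.43 → outlier.

692, 1080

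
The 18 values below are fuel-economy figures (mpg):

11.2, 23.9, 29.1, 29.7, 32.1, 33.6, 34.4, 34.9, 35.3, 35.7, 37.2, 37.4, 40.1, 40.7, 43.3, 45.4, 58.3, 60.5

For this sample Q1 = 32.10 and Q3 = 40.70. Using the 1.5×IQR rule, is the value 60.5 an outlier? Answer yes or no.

yes

IQR = Q3 − Q1 = 40.70 − 32.10 = 8.60.
Lower fence = Q1 − 1.5·IQR = 32.10 − 12.90 = 19.20.
Upper fence = Q3 + 1.5·IQR = 40.70 + 12.90 = 53.60.
60.5 lies above the upper fence.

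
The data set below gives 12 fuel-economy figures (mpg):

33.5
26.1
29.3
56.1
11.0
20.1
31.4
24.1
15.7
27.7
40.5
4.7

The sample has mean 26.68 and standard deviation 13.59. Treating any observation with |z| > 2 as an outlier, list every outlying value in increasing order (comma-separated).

56.1

Cutoffs at x̄ ± 2s: 26.68 ± 2·13.59 = [-0.50, 53.86].
56.1: z = 2.16, |z| > 2 → outlier.
Every other value lies within [-0.50, 53.86].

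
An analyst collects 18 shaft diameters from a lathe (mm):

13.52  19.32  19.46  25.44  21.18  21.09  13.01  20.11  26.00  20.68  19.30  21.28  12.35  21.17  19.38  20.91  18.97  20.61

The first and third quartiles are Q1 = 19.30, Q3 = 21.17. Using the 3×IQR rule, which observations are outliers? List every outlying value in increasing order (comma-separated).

12.35, 13.01, 13.52

IQR = Q3 − Q1 = 21.17 − 19.30 = 1.87.
Lower fence = Q1 − 3·IQR = 19.30 − 5.61 = 13.69.
Upper fence = Q3 + 3·IQR = 21.17 + 5.61 = 26.78.
12.35 < 13.69 → outlier.
13.01 < 13.69 → outlier.
13.52 < 13.69 → outlier.
All remaining values lie within [13.69, 26.78].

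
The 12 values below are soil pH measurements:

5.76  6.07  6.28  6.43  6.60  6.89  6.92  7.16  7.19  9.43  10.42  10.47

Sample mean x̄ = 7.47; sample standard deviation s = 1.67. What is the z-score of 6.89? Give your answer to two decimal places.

-0.35

z = (6.89 − 7.47) / 1.67 = -0.35.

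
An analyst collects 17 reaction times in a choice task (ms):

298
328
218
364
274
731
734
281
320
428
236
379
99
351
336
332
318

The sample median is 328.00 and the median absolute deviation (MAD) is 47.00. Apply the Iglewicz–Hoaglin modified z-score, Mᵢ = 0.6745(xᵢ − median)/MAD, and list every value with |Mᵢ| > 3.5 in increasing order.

|Mᵢ| > 3.5 ⇔ |xᵢ − 328.00| > 3.5·47.00/0.6745 = 243.88.
So outliers lie outside [84.12, 571.88].
731: M = 5.78 → outlier.
734: M = 5.83 → outlier.

731, 734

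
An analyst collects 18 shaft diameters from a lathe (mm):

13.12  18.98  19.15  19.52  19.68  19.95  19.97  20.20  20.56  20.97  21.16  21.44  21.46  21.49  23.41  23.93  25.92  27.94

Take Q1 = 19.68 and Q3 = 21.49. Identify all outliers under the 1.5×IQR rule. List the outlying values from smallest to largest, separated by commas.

13.12, 25.92, 27.94

IQR = Q3 − Q1 = 21.49 − 19.68 = 1.81.
Lower fence = Q1 − 1.5·IQR = 19.68 − 2.715 = 16.965.
Upper fence = Q3 + 1.5·IQR = 21.49 + 2.715 = 24.205.
13.12 < 16.965 → outlier.
25.92 > 24.205 → outlier.
27.94 > 24.205 → outlier.
All remaining values lie within [16.965, 24.205].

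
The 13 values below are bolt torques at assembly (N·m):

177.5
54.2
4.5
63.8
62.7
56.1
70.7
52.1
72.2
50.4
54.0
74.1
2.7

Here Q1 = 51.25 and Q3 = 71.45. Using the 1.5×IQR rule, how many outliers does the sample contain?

3

IQR = 20.20; fences at 51.25 − 30.30 = 20.95 and 71.45 + 30.30 = 101.75.
Outside the cutoffs: 2.7, 4.5, 177.5.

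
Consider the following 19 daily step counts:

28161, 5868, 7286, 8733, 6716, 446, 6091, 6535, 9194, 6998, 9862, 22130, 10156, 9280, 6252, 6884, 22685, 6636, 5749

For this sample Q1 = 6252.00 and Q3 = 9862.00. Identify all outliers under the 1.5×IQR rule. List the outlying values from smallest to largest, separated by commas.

446, 22130, 22685, 28161

IQR = Q3 − Q1 = 9862.00 − 6252.00 = 3610.00.
Lower fence = Q1 − 1.5·IQR = 6252.00 − 5415.00 = 837.00.
Upper fence = Q3 + 1.5·IQR = 9862.00 + 5415.00 = 15277.00.
446 < 837.00 → outlier.
22130 > 15277.00 → outlier.
22685 > 15277.00 → outlier.
28161 > 15277.00 → outlier.
All remaining values lie within [837.00, 15277.00].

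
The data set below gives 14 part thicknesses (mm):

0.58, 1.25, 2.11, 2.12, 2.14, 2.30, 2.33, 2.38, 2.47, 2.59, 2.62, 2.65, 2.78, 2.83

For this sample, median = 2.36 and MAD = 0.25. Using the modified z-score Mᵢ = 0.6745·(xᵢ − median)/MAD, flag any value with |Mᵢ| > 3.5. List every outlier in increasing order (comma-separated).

0.58

|Mᵢ| > 3.5 ⇔ |xᵢ − 2.36| > 3.5·0.25/0.6745 = 1.30.
So outliers lie outside [1.06, 3.66].
0.58: M = -4.80 → outlier.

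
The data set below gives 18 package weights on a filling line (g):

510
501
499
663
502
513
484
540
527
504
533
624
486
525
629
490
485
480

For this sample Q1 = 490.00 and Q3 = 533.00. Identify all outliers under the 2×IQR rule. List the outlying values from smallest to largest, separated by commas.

IQR = Q3 − Q1 = 533.00 − 490.00 = 43.00.
Lower fence = Q1 − 2·IQR = 490.00 − 86.00 = 404.00.
Upper fence = Q3 + 2·IQR = 533.00 + 86.00 = 619.00.
624 > 619.00 → outlier.
629 > 619.00 → outlier.
663 > 619.00 → outlier.
All remaining values lie within [404.00, 619.00].

624, 629, 663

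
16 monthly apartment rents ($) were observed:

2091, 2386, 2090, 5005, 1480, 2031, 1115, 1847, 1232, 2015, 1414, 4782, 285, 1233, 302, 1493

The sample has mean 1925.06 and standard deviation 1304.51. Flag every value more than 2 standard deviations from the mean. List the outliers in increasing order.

4782, 5005

Cutoffs at x̄ ± 2s: 1925.06 ± 2·1304.51 = [-683.96, 4534.08].
4782: z = 2.19, |z| > 2 → outlier.
5005: z = 2.36, |z| > 2 → outlier.
Every other value lies within [-683.96, 4534.08].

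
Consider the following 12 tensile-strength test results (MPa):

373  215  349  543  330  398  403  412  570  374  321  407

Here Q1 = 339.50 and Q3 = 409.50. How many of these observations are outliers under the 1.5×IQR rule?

3

IQR = 70.00; fences at 339.50 − 105.00 = 234.50 and 409.50 + 105.00 = 514.50.
Outside the cutoffs: 215, 543, 570.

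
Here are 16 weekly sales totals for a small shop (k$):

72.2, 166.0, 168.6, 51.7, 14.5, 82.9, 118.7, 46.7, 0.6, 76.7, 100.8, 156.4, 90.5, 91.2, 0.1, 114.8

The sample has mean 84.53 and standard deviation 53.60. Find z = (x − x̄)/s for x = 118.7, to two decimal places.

z = (118.7 − 84.53) / 53.60 = 0.64.

0.64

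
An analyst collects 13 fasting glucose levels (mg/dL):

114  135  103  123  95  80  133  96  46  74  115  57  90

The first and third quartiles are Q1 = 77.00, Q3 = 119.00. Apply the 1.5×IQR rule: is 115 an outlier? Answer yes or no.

no

IQR = Q3 − Q1 = 119.00 − 77.00 = 42.00.
Lower fence = Q1 − 1.5·IQR = 77.00 − 63.00 = 14.00.
Upper fence = Q3 + 1.5·IQR = 119.00 + 63.00 = 182.00.
115 lies within [14.00, 182.00].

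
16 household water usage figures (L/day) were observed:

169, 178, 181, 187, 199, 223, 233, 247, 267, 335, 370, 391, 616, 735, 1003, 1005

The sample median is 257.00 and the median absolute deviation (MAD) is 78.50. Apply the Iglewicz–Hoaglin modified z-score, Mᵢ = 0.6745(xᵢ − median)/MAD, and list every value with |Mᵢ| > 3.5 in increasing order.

735, 1003, 1005

|Mᵢ| > 3.5 ⇔ |xᵢ − 257.00| > 3.5·78.50/0.6745 = 407.34.
So outliers lie outside [-150.34, 664.34].
735: M = 4.11 → outlier.
1003: M = 6.41 → outlier.
1005: M = 6.43 → outlier.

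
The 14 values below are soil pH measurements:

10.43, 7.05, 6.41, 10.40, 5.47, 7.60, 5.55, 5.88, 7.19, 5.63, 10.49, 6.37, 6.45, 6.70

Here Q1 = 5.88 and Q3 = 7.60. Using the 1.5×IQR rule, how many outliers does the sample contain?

IQR = 1.72; fences at 5.88 − 2.58 = 3.30 and 7.60 + 2.58 = 10.18.
Outside the cutoffs: 10.40, 10.43, 10.49.

3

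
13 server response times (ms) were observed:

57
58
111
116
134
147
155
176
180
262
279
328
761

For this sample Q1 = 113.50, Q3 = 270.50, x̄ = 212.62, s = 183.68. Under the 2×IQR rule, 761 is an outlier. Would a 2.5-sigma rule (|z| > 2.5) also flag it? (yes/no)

z = (761 − 212.62) / 183.68 = 2.99.
|z| = 2.99 > 2.5.

yes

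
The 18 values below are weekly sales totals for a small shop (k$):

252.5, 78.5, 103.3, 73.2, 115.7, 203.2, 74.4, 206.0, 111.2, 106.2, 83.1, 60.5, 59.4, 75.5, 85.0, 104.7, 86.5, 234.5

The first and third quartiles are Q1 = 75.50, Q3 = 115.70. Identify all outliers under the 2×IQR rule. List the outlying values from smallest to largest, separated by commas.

203.2, 206.0, 234.5, 252.5

IQR = Q3 − Q1 = 115.70 − 75.50 = 40.20.
Lower fence = Q1 − 2·IQR = 75.50 − 80.40 = -4.90.
Upper fence = Q3 + 2·IQR = 115.70 + 80.40 = 196.10.
203.2 > 196.10 → outlier.
206.0 > 196.10 → outlier.
234.5 > 196.10 → outlier.
252.5 > 196.10 → outlier.
All remaining values lie within [-4.90, 196.10].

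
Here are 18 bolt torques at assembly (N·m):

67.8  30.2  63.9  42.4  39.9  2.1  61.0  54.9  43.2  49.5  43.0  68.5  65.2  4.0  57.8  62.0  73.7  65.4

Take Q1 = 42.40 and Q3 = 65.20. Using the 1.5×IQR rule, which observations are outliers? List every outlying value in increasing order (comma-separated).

2.1, 4.0

IQR = Q3 − Q1 = 65.20 − 42.40 = 22.80.
Lower fence = Q1 − 1.5·IQR = 42.40 − 34.20 = 8.20.
Upper fence = Q3 + 1.5·IQR = 65.20 + 34.20 = 99.40.
2.1 < 8.20 → outlier.
4.0 < 8.20 → outlier.
All remaining values lie within [8.20, 99.40].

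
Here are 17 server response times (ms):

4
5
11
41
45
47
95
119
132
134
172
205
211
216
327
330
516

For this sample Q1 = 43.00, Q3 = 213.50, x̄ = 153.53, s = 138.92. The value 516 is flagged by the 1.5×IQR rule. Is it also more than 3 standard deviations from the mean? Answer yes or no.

z = (516 − 153.53) / 138.92 = 2.61.
|z| = 2.61 ≤ 3.

no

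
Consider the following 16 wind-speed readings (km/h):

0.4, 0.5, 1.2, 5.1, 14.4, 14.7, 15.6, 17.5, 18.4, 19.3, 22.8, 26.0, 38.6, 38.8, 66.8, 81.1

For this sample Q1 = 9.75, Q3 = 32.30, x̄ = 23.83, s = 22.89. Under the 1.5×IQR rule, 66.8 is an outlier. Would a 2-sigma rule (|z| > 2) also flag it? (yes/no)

no

z = (66.8 − 23.83) / 22.89 = 1.88.
|z| = 1.88 ≤ 2.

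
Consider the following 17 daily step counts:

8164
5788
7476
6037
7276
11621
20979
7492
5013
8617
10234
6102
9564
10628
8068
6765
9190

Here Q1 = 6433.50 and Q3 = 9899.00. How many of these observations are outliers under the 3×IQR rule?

IQR = 3465.50; fences at 6433.50 − 10396.50 = -3963.00 and 9899.00 + 10396.50 = 20295.50.
Outside the cutoffs: 20979.

1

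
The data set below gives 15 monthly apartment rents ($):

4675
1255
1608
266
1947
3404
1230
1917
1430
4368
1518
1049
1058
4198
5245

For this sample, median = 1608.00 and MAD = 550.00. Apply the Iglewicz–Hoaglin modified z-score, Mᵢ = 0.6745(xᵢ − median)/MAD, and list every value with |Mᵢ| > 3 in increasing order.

|Mᵢ| > 3 ⇔ |xᵢ − 1608.00| > 3·550.00/0.6745 = 2446.26.
So outliers lie outside [-838.26, 4054.26].
4198: M = 3.18 → outlier.
4368: M = 3.38 → outlier.
4675: M = 3.76 → outlier.
5245: M = 4.46 → outlier.

4198, 4368, 4675, 5245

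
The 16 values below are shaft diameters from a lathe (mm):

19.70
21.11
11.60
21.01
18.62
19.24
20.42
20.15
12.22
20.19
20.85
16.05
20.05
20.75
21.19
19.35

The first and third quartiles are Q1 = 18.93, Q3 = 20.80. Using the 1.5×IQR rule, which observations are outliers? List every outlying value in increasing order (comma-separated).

11.60, 12.22, 16.05

IQR = Q3 − Q1 = 20.80 − 18.93 = 1.87.
Lower fence = Q1 − 1.5·IQR = 18.93 − 2.805 = 16.125.
Upper fence = Q3 + 1.5·IQR = 20.80 + 2.805 = 23.605.
11.60 < 16.125 → outlier.
12.22 < 16.125 → outlier.
16.05 < 16.125 → outlier.
All remaining values lie within [16.125, 23.605].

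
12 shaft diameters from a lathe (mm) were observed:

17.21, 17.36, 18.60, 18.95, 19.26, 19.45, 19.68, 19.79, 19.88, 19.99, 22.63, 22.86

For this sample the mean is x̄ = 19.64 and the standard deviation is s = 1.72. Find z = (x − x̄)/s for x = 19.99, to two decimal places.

z = (19.99 − 19.64) / 1.72 = 0.20.

0.20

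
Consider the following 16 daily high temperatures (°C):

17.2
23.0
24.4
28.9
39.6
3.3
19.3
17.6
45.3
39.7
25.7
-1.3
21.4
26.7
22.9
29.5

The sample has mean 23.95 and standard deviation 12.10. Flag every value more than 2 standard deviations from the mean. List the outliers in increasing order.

Cutoffs at x̄ ± 2s: 23.95 ± 2·12.10 = [-0.25, 48.15].
-1.3: z = -2.09, |z| > 2 → outlier.
Every other value lies within [-0.25, 48.15].

-1.3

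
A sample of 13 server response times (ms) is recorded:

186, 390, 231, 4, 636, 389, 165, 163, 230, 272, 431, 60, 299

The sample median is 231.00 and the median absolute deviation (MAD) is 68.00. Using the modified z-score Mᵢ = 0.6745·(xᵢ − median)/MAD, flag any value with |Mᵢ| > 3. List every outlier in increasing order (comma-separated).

636

|Mᵢ| > 3 ⇔ |xᵢ − 231.00| > 3·68.00/0.6745 = 302.45.
So outliers lie outside [-71.45, 533.45].
636: M = 4.02 → outlier.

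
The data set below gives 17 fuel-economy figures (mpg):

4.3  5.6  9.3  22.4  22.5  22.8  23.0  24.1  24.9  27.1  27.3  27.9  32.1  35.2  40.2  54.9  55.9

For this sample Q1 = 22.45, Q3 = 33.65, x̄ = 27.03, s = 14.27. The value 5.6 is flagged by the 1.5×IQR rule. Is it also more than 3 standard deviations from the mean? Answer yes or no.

no

z = (5.6 − 27.03) / 14.27 = -1.50.
|z| = 1.50 ≤ 3.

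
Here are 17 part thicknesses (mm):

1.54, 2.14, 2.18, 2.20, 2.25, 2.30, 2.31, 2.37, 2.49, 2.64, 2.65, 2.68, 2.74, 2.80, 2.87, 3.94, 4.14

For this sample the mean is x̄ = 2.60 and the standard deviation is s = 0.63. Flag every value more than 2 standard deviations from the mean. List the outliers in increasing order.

3.94, 4.14

Cutoffs at x̄ ± 2s: 2.60 ± 2·0.63 = [1.34, 3.86].
3.94: z = 2.13, |z| > 2 → outlier.
4.14: z = 2.44, |z| > 2 → outlier.
Every other value lies within [1.34, 3.86].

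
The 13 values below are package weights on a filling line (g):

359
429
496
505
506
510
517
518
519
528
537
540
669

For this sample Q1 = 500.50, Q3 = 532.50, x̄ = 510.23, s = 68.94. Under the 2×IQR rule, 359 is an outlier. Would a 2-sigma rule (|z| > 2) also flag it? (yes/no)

z = (359 − 510.23) / 68.94 = -2.19.
|z| = 2.19 > 2.

yes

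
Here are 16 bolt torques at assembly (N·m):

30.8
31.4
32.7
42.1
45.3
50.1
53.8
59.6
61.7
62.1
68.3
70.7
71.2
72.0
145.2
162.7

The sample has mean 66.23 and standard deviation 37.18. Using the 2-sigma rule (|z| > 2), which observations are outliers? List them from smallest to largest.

145.2, 162.7

Cutoffs at x̄ ± 2s: 66.23 ± 2·37.18 = [-8.13, 140.59].
145.2: z = 2.12, |z| > 2 → outlier.
162.7: z = 2.59, |z| > 2 → outlier.
Every other value lies within [-8.13, 140.59].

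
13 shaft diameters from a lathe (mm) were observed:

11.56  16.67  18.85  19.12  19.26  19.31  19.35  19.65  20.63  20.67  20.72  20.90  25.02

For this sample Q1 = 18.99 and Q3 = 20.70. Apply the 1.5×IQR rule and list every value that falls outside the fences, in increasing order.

IQR = Q3 − Q1 = 20.70 − 18.99 = 1.71.
Lower fence = Q1 − 1.5·IQR = 18.99 − 2.565 = 16.425.
Upper fence = Q3 + 1.5·IQR = 20.70 + 2.565 = 23.265.
11.56 < 16.425 → outlier.
25.02 > 23.265 → outlier.
All remaining values lie within [16.425, 23.265].

11.56, 25.02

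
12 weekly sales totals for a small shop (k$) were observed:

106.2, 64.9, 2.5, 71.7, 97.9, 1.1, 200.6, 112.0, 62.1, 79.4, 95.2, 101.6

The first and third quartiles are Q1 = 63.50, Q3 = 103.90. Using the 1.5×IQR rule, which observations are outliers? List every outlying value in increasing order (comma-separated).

1.1, 2.5, 200.6

IQR = Q3 − Q1 = 103.90 − 63.50 = 40.40.
Lower fence = Q1 − 1.5·IQR = 63.50 − 60.60 = 2.90.
Upper fence = Q3 + 1.5·IQR = 103.90 + 60.60 = 164.50.
1.1 < 2.90 → outlier.
2.5 < 2.90 → outlier.
200.6 > 164.50 → outlier.
All remaining values lie within [2.90, 164.50].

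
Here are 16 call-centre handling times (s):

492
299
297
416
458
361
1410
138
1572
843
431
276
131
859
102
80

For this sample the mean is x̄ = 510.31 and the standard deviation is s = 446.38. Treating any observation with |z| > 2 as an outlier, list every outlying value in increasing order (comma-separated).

1410, 1572

Cutoffs at x̄ ± 2s: 510.31 ± 2·446.38 = [-382.45, 1403.07].
1410: z = 2.02, |z| > 2 → outlier.
1572: z = 2.38, |z| > 2 → outlier.
Every other value lies within [-382.45, 1403.07].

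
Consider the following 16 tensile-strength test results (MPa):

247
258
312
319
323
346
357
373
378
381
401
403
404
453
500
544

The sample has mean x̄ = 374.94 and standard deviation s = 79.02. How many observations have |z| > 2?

1

Cutoffs: x̄ ± 2s = [216.90, 532.98].
Outside the cutoffs: 544.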